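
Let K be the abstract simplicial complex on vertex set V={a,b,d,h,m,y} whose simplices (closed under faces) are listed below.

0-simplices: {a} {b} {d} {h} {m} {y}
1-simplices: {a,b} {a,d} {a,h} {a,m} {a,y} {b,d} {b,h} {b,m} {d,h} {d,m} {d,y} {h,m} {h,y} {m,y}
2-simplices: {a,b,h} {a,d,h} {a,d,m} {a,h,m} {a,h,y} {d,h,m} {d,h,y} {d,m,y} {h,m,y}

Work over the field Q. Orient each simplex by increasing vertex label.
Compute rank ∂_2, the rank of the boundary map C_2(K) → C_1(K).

rank∂_2=7

n_0=6 n_1=14 n_2=9  [Q]
∂1: piv[ab,ad,ah,am,ay] rk=5  ker:bd,bh,bm,dh,dm,dy,hm,hy,my
∂2: piv[abh,adh,adm,ahm,ahy,dhy,dmy] rk=7  ker:dhm,hmy
rk∂_2=7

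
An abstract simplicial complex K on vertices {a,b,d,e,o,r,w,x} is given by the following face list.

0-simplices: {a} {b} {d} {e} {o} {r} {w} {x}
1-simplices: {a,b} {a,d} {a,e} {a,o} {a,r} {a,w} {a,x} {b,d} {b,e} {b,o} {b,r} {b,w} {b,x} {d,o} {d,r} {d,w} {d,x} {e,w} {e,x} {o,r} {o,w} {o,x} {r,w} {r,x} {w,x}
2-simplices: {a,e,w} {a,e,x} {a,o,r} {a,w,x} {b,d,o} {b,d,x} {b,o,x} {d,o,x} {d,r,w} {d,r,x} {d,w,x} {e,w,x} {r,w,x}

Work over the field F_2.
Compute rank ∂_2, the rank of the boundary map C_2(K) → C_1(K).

rank∂_2=10

n_0=8 n_1=25 n_2=13  [Z2]
∂1: piv[ab,ad,ae,ao,ar,aw,ax] rk=7  ker:bd,be,bo,br,bw,bx,do,dr,dw,dx,ew,ex,or,ow,ox,rw,rx,wx
∂2: piv[aew,aex,aor,awx,bdo,bdx,box,drw,drx,dwx] rk=10  ker:dox,ewx,rwx
rk∂_2=10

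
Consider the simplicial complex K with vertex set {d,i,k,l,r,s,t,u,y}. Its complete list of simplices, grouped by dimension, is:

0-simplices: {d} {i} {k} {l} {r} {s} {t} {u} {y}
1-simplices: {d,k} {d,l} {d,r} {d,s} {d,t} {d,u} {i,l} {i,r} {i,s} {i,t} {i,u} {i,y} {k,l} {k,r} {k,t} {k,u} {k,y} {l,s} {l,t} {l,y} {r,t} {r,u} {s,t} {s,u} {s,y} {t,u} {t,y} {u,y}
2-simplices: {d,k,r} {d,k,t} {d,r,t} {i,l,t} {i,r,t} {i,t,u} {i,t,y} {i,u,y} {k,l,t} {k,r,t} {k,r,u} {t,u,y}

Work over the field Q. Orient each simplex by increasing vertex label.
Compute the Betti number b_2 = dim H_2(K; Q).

b_2=2

n_0=9 n_1=28 n_2=12  [Q]
∂1: piv[dk,dl,dr,ds,dt,du,il,iy] rk=8  ker:ir,is,it,iu,kl,kr,kt,ku,ky,ls,lt,ly,rt,ru,st,su,sy,tu,ty,uy
∂2: piv[dkr,dkt,drt,ilt,irt,itu,ity,iuy,klt,kru] rk=10  ker:krt,tuy
b_2=(12−10)−0=2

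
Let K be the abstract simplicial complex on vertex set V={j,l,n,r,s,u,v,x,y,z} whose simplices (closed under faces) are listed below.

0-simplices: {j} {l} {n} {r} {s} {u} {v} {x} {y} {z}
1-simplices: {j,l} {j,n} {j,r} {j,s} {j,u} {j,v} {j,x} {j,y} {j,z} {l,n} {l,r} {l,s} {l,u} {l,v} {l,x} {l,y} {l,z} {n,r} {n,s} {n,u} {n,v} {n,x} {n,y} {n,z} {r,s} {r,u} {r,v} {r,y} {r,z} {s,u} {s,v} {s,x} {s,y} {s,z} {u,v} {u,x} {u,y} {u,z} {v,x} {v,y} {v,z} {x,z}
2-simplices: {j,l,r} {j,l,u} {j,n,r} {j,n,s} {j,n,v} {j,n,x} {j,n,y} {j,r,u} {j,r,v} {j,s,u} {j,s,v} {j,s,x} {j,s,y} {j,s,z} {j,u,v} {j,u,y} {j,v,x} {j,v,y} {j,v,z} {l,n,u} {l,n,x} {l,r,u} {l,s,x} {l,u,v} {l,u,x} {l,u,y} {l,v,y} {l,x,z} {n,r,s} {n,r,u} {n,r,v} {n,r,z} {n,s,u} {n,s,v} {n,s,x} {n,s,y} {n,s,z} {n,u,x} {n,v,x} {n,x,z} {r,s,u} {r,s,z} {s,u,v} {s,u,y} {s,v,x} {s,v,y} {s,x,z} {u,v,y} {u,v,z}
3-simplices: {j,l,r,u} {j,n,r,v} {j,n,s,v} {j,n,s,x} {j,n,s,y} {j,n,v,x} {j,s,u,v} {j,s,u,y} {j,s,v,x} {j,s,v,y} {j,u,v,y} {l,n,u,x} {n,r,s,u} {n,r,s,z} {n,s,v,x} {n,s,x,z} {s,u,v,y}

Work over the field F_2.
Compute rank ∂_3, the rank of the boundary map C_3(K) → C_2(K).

rank∂_3=15

n_0=10 n_1=42 n_2=49 n_3=17  [Z2]
∂1: piv[jl,jn,jr,js,ju,jv,jx,jy,jz] rk=9  ker:ln,lr,ls,lu,lv,lx,ly,lz,nr,ns,nu,nv,nx,ny,nz,rs,ru,rv,ry,rz,su,sv,sx,sy,sz,uv,ux,uy,uz,vx,vy,vz,xz
∂2: piv[jlr,jlu,jnr,jns,jnv,jnx,jny,jru,jrv,jsu,jsv,jsx,jsy,jsz,juv,juy,jvx,jvy,jvz,lnu,lnx,lsx,luv,lux,luy,lxz,nrs,nru,nrz,nsz,nxz,uvz] rk=32  ker:lru,lvy,nrv,nsu,nsv,nsx,nsy,nux,nvx,rsu,rsz,suv,suy,svx,svy,sxz,uvy
∂3: piv[jlru,jnrv,jnsv,jnsx,jnsy,jnvx,jsuv,jsuy,jsvx,jsvy,juvy,lnux,nrsu,nrsz,nsxz] rk=15  ker:nsvx,suvy
rk∂_3=15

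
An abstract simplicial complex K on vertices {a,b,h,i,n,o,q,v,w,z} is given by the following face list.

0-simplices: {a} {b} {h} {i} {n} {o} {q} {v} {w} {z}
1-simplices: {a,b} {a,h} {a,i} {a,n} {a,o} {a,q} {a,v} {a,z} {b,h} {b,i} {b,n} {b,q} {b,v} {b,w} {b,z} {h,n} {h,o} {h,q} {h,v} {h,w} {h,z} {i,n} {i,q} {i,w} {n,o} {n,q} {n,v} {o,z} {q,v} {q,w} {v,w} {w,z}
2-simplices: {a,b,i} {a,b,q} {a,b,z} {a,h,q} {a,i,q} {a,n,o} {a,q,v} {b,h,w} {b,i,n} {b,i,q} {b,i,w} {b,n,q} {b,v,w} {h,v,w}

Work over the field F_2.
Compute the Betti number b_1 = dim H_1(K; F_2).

b_1=10

n_0=10 n_1=32 n_2=14  [Z2]
∂1: piv[ab,ah,ai,an,ao,aq,av,az,bw] rk=9  ker:bh,bi,bn,bq,bv,bz,hn,ho,hq,hv,hw,hz,in,iq,iw,no,nq,nv,oz,qv,qw,vw,wz
∂2: piv[abi,abq,abz,ahq,aiq,ano,aqv,bhw,bin,biw,bnq,bvw,hvw] rk=13  ker:biq
b_1=(32−9)−13=10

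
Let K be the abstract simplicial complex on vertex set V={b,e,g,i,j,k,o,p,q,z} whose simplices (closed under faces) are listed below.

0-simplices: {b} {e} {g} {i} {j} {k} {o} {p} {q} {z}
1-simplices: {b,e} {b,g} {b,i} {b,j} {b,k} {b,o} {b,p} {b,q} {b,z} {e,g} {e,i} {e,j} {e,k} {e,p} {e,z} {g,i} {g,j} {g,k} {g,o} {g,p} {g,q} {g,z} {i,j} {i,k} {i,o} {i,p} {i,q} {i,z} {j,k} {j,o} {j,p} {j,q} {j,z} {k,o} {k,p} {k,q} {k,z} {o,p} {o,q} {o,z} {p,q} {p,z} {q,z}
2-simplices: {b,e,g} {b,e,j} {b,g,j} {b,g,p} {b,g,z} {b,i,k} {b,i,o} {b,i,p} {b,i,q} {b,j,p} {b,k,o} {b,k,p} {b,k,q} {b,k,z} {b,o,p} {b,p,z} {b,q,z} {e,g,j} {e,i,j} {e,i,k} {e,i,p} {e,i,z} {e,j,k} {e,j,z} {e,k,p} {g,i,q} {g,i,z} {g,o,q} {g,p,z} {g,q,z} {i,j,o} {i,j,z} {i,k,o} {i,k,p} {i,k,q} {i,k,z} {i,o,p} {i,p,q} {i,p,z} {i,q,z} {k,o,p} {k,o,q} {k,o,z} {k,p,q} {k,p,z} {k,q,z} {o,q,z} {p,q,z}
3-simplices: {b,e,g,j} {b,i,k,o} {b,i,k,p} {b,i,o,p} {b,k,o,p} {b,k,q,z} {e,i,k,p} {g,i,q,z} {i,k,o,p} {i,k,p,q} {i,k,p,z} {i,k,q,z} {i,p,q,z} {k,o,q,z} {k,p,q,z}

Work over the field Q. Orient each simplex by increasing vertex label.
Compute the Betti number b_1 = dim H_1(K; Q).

n_0=10 n_1=43 n_2=48 n_3=15  [Q]
∂1: piv[be,bg,bi,bj,bk,bo,bp,bq,bz] rk=9  ker:eg,ei,ej,ek,ep,ez,gi,gj,gk,go,gp,gq,gz,ij,ik,io,ip,iq,iz,jk,jo,jp,jq,jz,ko,kp,kq,kz,op,oq,oz,pq,pz,qz
∂2: piv[beg,bej,bgj,bgp,bgz,bik,bio,bip,biq,bjp,bko,bkp,bkq,bkz,bop,bpz,bqz,eij,eik,eip,eiz,ejk,ejz,giq,giz,goq,gqz,ijo,ipq,koq,koz] rk=31  ker:egj,ekp,gpz,ijz,iko,ikp,ikq,ikz,iop,ipz,iqz,kop,kpq,kpz,kqz,oqz,pqz
∂3: piv[begj,biko,bikp,biop,bkop,bkqz,eikp,giqz,ikpq,ikpz,ikqz,ipqz,koqz] rk=13  ker:ikop,kpqz
b_1=(43−9)−31=3

b_1=3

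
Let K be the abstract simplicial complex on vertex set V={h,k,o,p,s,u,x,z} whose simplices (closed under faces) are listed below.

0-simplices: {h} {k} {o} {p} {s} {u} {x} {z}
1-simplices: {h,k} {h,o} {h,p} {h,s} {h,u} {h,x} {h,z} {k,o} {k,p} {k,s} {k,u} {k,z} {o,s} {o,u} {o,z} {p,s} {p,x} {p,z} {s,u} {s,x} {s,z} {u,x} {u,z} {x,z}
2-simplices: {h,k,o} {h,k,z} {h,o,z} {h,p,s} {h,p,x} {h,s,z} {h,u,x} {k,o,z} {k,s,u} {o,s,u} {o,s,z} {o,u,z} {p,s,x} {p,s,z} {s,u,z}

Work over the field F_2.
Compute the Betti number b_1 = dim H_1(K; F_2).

b_1=4

n_0=8 n_1=24 n_2=15  [Z2]
∂1: piv[hk,ho,hp,hs,hu,hx,hz] rk=7  ker:ko,kp,ks,ku,kz,os,ou,oz,ps,px,pz,su,sx,sz,ux,uz,xz
∂2: piv[hko,hkz,hoz,hps,hpx,hsz,hux,ksu,osu,osz,ouz,psx,psz] rk=13  ker:koz,suz
b_1=(24−7)−13=4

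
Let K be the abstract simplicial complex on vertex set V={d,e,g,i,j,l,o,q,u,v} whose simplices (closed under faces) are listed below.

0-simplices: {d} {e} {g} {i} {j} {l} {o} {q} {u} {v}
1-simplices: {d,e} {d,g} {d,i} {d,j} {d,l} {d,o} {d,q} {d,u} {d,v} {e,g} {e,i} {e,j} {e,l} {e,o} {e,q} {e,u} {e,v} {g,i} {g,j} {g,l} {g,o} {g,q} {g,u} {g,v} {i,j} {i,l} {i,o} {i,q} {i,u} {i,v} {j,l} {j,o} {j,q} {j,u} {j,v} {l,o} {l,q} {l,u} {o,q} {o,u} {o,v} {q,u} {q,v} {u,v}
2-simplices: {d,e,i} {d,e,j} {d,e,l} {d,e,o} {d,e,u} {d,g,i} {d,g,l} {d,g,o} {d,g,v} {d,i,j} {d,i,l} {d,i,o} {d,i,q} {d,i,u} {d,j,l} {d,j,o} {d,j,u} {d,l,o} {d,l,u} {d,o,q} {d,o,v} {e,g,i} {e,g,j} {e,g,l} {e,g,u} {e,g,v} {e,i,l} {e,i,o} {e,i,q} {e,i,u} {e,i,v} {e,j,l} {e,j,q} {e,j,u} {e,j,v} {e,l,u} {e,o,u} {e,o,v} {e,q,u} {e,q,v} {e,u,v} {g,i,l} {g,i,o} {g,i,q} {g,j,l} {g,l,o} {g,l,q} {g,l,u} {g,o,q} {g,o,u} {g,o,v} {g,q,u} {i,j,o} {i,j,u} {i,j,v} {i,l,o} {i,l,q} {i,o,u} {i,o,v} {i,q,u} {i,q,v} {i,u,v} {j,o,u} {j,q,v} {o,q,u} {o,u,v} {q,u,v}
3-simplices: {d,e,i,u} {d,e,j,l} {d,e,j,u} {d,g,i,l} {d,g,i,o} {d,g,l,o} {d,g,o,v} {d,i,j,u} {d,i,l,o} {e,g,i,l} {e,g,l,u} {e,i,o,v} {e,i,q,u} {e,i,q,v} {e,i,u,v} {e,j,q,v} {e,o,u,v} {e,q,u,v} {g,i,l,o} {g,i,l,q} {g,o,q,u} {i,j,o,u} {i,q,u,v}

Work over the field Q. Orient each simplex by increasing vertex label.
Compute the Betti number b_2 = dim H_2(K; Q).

b_2=11

n_0=10 n_1=44 n_2=67 n_3=23  [Q]
∂1: piv[de,dg,di,dj,dl,do,dq,du,dv] rk=9  ker:eg,ei,ej,el,eo,eq,eu,ev,gi,gj,gl,go,gq,gu,gv,ij,il,io,iq,iu,iv,jl,jo,jq,ju,jv,lo,lq,lu,oq,ou,ov,qu,qv,uv
∂2: piv[dei,dej,del,deo,deu,dgi,dgl,dgo,dgv,dij,dil,dio,diq,diu,djl,djo,dju,dlo,dlu,doq,dov,egi,egj,egu,egv,eiq,eiv,ejq,ejv,eou,equ,eqv,euv,giq,glq] rk=35  ker:egl,eil,eio,eiu,ejl,eju,elu,eov,gil,gio,gjl,glo,glu,goq,gou,gov,gqu,ijo,iju,ijv,ilo,ilq,iou,iov,iqu,iqv,iuv,jou,jqv,oqu,ouv,quv
∂3: piv[deiu,dejl,deju,dgil,dgio,dglo,dgov,diju,dilo,egil,eglu,eiov,eiqu,eiqv,eiuv,ejqv,eouv,equv,gilq,goqu,ijou] rk=21  ker:gilo,iquv
b_2=(67−35)−21=11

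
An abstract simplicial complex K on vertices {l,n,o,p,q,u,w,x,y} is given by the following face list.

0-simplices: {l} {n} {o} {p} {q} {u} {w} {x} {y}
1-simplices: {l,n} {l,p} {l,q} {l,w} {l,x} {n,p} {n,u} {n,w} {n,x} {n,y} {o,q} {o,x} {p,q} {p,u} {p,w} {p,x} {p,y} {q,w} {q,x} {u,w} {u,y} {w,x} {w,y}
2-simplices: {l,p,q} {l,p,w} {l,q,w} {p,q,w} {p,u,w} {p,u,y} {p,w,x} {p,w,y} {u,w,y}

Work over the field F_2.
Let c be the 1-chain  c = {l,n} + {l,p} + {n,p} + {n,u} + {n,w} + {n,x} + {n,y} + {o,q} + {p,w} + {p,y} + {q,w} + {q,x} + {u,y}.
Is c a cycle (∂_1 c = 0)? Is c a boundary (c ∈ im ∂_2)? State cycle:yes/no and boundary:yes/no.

cycle:no boundary:no

n_0=9 n_1=23 n_2=9  [Z2]
∂1: piv[ln,lp,lq,lw,lx,nu,ny,oq] rk=8  ker:np,nw,nx,ox,pq,pu,pw,px,py,qw,qx,uw,uy,wx,wy
∂2: piv[lpq,lpw,lqw,puw,puy,pwx,pwy] rk=7  ker:pqw,uwy
∂1c = {o} + {q} + {w} + {y}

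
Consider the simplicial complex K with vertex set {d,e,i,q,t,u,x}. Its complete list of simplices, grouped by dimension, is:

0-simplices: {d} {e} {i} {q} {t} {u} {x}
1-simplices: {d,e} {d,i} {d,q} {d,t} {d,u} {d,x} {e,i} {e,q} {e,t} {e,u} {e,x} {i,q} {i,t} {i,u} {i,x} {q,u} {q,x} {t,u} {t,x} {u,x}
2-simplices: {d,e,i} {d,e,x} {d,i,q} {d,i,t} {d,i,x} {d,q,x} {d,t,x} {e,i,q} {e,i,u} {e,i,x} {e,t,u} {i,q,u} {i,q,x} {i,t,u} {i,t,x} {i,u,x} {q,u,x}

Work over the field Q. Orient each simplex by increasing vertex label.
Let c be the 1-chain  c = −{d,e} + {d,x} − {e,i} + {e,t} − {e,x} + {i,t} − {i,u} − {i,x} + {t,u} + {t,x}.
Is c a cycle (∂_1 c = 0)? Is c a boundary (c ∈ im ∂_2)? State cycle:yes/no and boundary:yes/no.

n_0=7 n_1=20 n_2=17  [Q]
∂1: piv[de,di,dq,dt,du,dx] rk=6  ker:ei,eq,et,eu,ex,iq,it,iu,ix,qu,qx,tu,tx,ux
∂2: piv[dei,dex,diq,dit,dix,dqx,dtx,eiq,eiu,etu,iqu,itu,iux] rk=13  ker:eix,iqx,itx,qux
∂1c = 0
c vs im∂2: reduces to 0 ⇒ boundary

cycle:yes boundary:yes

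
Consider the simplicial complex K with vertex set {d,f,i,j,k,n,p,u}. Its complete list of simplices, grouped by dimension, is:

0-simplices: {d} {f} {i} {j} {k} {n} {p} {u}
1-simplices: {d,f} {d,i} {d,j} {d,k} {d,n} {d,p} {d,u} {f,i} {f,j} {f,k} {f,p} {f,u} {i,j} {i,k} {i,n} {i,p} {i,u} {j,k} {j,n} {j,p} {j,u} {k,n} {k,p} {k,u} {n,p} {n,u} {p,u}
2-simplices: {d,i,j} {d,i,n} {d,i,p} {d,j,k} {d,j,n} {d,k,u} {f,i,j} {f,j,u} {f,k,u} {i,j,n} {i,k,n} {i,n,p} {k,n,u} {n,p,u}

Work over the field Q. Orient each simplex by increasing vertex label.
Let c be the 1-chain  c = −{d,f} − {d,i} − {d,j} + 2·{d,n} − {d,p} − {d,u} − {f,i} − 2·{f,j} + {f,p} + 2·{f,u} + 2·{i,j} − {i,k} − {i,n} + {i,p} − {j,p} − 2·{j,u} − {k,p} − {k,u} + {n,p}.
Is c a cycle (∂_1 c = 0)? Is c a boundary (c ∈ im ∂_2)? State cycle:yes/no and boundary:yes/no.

n_0=8 n_1=27 n_2=14  [Q]
∂1: piv[df,di,dj,dk,dn,dp,du] rk=7  ker:fi,fj,fk,fp,fu,ij,ik,in,ip,iu,jk,jn,jp,ju,kn,kp,ku,np,nu,pu
∂2: piv[dij,din,dip,djk,djn,dku,fij,fju,fku,ikn,inp,knu,npu] rk=13  ker:ijn
∂1c = 3·{d} − {f} − 3·{i} + 2·{j} + {k} − 2·{u}

cycle:no boundary:no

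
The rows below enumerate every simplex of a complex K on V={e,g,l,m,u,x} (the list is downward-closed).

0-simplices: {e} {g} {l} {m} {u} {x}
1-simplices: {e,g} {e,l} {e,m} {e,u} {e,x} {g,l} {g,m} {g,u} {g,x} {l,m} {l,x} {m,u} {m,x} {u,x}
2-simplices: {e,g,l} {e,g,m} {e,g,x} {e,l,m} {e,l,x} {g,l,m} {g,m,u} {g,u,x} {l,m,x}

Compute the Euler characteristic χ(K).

χ(K)=1

n_0=6 n_1=14 n_2=9
χ=+6−14+9=1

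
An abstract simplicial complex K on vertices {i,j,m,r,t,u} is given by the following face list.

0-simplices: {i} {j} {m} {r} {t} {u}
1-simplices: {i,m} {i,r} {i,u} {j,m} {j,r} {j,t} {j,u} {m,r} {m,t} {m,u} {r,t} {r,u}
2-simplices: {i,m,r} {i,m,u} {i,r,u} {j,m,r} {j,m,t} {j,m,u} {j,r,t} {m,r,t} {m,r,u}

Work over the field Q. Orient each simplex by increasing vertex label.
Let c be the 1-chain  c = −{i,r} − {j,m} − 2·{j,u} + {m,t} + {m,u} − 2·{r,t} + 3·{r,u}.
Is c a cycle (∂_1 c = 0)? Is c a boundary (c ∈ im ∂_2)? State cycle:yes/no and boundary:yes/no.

n_0=6 n_1=12 n_2=9  [Q]
∂1: piv[im,ir,iu,jm,jt] rk=5  ker:jr,ju,mr,mt,mu,rt,ru
∂2: piv[imr,imu,iru,jmr,jmt,jmu,jrt] rk=7  ker:mrt,mru
∂1c = {i} + 3·{j} − 3·{m} − 2·{r} − {t} + 2·{u}

cycle:no boundary:no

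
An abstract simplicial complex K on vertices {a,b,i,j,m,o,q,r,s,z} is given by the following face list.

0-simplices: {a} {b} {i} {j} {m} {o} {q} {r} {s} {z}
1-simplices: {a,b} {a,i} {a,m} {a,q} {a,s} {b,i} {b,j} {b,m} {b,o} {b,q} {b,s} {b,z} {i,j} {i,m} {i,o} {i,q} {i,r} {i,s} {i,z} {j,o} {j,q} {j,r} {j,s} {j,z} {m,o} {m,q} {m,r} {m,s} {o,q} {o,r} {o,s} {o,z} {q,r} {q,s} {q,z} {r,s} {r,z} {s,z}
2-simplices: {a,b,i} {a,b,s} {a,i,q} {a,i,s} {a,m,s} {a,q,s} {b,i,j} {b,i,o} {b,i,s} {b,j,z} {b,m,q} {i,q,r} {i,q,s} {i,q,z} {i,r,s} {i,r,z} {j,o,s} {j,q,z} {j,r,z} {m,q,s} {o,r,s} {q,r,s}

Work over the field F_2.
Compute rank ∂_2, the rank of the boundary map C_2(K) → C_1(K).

n_0=10 n_1=38 n_2=22  [Z2]
∂1: piv[ab,ai,am,aq,as,bj,bo,bz,ir] rk=9  ker:bi,bm,bq,bs,ij,im,io,iq,is,iz,jo,jq,jr,js,jz,mo,mq,mr,ms,oq,or,os,oz,qr,qs,qz,rs,rz,sz
∂2: piv[abi,abs,aiq,ais,ams,aqs,bij,bio,bjz,bmq,iqr,iqz,irs,irz,jos,jqz,jrz,mqs,ors] rk=19  ker:bis,iqs,qrs
rk∂_2=19

rank∂_2=19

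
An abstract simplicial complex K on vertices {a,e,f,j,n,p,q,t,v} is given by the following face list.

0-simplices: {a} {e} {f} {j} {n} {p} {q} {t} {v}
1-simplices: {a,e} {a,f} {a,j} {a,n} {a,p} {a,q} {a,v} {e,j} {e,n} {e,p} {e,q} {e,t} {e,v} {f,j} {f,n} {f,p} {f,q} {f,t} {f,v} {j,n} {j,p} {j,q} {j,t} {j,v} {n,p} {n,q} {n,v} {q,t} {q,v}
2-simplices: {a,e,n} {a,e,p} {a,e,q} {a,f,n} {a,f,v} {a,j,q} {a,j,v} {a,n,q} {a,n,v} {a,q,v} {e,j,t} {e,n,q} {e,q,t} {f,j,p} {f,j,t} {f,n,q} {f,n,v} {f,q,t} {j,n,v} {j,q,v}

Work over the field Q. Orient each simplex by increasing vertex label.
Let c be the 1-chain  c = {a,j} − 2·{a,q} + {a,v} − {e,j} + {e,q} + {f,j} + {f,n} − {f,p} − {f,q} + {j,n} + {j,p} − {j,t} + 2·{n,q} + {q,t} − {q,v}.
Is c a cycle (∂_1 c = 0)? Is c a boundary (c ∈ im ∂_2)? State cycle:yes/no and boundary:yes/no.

cycle:yes boundary:yes

n_0=9 n_1=29 n_2=20  [Q]
∂1: piv[ae,af,aj,an,ap,aq,av,et] rk=8  ker:ej,en,ep,eq,ev,fj,fn,fp,fq,ft,fv,jn,jp,jq,jt,jv,np,nq,nv,qt,qv
∂2: piv[aen,aep,aeq,afn,afv,ajq,ajv,anq,anv,aqv,ejt,eqt,fjp,fjt,fnq,fqt,jnv] rk=17  ker:enq,fnv,jqv
∂1c = 0
c vs im∂2: reduces to 0 ⇒ boundary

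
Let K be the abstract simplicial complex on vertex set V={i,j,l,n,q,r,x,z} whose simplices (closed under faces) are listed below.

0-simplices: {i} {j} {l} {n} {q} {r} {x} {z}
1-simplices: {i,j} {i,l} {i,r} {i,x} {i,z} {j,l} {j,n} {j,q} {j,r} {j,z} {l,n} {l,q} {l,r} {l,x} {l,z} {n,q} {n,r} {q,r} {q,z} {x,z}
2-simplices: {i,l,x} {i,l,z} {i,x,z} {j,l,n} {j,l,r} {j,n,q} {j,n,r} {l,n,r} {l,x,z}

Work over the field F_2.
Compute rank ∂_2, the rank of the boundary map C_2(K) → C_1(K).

rank∂_2=7

n_0=8 n_1=20 n_2=9  [Z2]
∂1: piv[ij,il,ir,ix,iz,jn,jq] rk=7  ker:jl,jr,jz,ln,lq,lr,lx,lz,nq,nr,qr,qz,xz
∂2: piv[ilx,ilz,ixz,jln,jlr,jnq,jnr] rk=7  ker:lnr,lxz
rk∂_2=7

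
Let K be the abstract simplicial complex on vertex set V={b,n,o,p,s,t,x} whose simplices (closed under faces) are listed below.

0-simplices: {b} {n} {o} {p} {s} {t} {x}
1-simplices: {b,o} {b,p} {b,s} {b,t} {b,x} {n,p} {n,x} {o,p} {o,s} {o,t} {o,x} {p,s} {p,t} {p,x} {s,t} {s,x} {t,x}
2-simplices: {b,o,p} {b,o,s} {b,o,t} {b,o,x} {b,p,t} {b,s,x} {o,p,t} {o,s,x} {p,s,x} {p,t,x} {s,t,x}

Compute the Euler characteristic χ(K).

χ(K)=1

n_0=7 n_1=17 n_2=11
χ=+7−17+11=1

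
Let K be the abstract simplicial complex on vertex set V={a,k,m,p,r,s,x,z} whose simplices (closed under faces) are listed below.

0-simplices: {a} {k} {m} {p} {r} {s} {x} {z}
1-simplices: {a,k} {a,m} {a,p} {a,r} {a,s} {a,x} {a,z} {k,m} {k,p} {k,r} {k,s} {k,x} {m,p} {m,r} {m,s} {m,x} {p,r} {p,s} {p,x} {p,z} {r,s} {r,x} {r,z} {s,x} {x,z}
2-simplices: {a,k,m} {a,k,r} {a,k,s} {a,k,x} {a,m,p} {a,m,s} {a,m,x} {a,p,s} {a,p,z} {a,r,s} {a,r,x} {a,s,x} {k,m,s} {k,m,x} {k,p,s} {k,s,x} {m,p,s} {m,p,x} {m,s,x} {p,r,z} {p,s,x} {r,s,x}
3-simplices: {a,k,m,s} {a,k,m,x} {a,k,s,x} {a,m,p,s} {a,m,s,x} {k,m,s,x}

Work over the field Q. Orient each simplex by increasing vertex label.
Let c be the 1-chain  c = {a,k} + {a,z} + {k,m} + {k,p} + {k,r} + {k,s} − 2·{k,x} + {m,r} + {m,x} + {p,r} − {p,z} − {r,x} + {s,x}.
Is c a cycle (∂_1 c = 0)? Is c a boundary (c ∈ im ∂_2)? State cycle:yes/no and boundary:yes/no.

n_0=8 n_1=25 n_2=22 n_3=6  [Q]
∂1: piv[ak,am,ap,ar,as,ax,az] rk=7  ker:km,kp,kr,ks,kx,mp,mr,ms,mx,pr,ps,px,pz,rs,rx,rz,sx,xz
∂2: piv[akm,akr,aks,akx,amp,ams,amx,aps,apz,ars,arx,asx,kps,mpx,prz] rk=15  ker:kms,kmx,ksx,mps,msx,psx,rsx
∂3: piv[akms,akmx,aksx,amps,amsx] rk=5  ker:kmsx
∂1c = −2·{a} − {k} − {m} + {p} + 4·{r} − {x}

cycle:no boundary:no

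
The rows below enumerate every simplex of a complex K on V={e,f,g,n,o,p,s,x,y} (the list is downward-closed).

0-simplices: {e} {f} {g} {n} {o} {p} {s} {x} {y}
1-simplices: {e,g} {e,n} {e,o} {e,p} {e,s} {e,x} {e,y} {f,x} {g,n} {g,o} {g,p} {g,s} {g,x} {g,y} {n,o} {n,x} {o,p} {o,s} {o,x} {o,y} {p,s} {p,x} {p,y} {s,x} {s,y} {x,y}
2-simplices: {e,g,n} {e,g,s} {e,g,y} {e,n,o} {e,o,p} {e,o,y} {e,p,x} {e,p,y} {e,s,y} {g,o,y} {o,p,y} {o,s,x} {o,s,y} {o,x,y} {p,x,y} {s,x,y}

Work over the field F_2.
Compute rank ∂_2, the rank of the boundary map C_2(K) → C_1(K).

n_0=9 n_1=26 n_2=16  [Z2]
∂1: piv[eg,en,eo,ep,es,ex,ey,fx] rk=8  ker:gn,go,gp,gs,gx,gy,no,nx,op,os,ox,oy,ps,px,py,sx,sy,xy
∂2: piv[egn,egs,egy,eno,eop,eoy,epx,epy,esy,goy,osx,osy,oxy,pxy] rk=14  ker:opy,sxy
rk∂_2=14

rank∂_2=14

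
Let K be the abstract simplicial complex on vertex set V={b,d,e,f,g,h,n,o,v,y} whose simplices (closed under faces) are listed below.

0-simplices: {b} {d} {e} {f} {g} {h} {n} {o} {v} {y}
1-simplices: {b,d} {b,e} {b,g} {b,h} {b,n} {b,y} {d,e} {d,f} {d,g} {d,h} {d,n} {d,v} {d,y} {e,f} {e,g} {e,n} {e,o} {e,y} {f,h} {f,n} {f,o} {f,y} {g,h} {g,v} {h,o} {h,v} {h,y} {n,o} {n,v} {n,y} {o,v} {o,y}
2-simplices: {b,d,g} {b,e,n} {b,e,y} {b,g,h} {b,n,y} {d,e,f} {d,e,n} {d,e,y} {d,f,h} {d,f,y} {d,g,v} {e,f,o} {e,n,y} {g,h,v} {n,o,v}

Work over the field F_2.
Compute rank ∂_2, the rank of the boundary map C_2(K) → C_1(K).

rank∂_2=14

n_0=10 n_1=32 n_2=15  [Z2]
∂1: piv[bd,be,bg,bh,bn,by,df,dv,eo] rk=9  ker:de,dg,dh,dn,dy,ef,eg,en,ey,fh,fn,fo,fy,gh,gv,ho,hv,hy,no,nv,ny,ov,oy
∂2: piv[bdg,ben,bey,bgh,bny,def,den,dey,dfh,dfy,dgv,efo,ghv,nov] rk=14  ker:eny
rk∂_2=14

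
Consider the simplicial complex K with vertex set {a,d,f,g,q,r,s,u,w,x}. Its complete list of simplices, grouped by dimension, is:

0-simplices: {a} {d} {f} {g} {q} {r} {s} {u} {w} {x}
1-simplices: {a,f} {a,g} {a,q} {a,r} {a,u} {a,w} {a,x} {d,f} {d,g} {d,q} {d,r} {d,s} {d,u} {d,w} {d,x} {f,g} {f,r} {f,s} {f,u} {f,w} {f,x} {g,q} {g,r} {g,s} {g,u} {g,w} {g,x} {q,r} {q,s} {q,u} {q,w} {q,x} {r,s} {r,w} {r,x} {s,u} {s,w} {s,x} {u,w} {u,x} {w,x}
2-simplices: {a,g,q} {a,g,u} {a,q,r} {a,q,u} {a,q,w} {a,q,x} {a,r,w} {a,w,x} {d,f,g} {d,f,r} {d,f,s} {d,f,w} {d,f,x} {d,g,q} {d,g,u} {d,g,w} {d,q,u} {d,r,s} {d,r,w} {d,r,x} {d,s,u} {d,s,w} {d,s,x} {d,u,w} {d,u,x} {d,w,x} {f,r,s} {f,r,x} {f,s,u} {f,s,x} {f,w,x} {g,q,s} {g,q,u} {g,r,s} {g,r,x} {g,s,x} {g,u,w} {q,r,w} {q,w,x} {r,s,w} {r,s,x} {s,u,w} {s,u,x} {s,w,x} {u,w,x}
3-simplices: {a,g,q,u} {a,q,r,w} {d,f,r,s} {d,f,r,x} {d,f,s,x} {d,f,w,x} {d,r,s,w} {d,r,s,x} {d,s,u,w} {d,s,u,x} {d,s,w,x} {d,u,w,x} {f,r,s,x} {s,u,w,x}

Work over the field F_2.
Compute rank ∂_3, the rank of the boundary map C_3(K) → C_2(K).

n_0=10 n_1=41 n_2=45 n_3=14  [Z2]
∂1: piv[af,ag,aq,ar,au,aw,ax,df,ds] rk=9  ker:dg,dq,dr,du,dw,dx,fg,fr,fs,fu,fw,fx,gq,gr,gs,gu,gw,gx,qr,qs,qu,qw,qx,rs,rw,rx,su,sw,sx,uw,ux,wx
∂2: piv[agq,agu,aqr,aqu,aqw,aqx,arw,awx,dfg,dfr,dfs,dfw,dfx,dgq,dgu,dgw,drs,drw,drx,dsu,dsw,dsx,duw,dux,dwx,fsu,gqs,grs,grx] rk=29  ker:dqu,frs,frx,fsx,fwx,gqu,gsx,guw,qrw,qwx,rsw,rsx,suw,sux,swx,uwx
∂3: piv[agqu,aqrw,dfrs,dfrx,dfsx,dfwx,drsw,drsx,dsuw,dsux,dswx,duwx] rk=12  ker:frsx,suwx
rk∂_3=12

rank∂_3=12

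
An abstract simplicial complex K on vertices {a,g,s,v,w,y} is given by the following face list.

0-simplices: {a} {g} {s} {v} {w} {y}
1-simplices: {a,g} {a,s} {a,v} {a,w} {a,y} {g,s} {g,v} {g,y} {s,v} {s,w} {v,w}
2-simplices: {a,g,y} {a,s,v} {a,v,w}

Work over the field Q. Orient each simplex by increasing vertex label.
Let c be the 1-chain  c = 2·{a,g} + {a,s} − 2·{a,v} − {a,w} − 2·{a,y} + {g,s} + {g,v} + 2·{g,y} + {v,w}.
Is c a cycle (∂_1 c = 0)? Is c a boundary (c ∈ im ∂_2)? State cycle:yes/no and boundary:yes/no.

cycle:no boundary:no

n_0=6 n_1=11 n_2=3  [Q]
∂1: piv[ag,as,av,aw,ay] rk=5  ker:gs,gv,gy,sv,sw,vw
∂2: piv[agy,asv,avw] rk=3
∂1c = 2·{a} − 2·{g} + 2·{s} − 2·{v}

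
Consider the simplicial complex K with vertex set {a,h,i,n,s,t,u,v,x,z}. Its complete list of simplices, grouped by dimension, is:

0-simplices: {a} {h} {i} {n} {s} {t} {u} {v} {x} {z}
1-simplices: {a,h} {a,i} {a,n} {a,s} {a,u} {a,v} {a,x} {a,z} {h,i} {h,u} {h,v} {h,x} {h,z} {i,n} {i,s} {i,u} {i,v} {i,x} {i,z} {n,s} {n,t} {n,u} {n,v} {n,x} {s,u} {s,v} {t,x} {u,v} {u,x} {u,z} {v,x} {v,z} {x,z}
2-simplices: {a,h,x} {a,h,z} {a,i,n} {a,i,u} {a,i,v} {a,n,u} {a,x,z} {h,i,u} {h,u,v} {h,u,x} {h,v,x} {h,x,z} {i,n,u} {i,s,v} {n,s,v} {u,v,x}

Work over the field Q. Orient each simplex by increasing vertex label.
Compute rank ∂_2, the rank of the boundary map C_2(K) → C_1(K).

n_0=10 n_1=33 n_2=16  [Q]
∂1: piv[ah,ai,an,as,au,av,ax,az,nt] rk=9  ker:hi,hu,hv,hx,hz,in,is,iu,iv,ix,iz,ns,nu,nv,nx,su,sv,tx,uv,ux,uz,vx,vz,xz
∂2: piv[ahx,ahz,ain,aiu,aiv,anu,axz,hiu,huv,hux,hvx,isv,nsv] rk=13  ker:hxz,inu,uvx
rk∂_2=13

rank∂_2=13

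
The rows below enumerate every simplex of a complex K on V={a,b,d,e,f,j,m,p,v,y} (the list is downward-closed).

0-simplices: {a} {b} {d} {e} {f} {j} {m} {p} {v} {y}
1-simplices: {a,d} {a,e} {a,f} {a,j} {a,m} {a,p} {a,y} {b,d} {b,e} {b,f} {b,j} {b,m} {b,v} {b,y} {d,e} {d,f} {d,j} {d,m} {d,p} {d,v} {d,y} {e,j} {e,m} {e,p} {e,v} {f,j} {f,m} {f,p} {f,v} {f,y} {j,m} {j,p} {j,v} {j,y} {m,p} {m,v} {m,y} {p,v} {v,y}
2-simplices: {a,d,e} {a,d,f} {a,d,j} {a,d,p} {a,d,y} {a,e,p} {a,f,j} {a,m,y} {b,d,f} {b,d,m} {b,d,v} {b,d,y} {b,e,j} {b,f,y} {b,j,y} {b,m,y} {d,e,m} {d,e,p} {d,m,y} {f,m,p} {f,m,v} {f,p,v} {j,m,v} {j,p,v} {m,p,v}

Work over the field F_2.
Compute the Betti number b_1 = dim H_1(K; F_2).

n_0=10 n_1=39 n_2=25  [Z2]
∂1: piv[ad,ae,af,aj,am,ap,ay,bd,bv] rk=9  ker:be,bf,bj,bm,by,de,df,dj,dm,dp,dv,dy,ej,em,ep,ev,fj,fm,fp,fv,fy,jm,jp,jv,jy,mp,mv,my,pv,vy
∂2: piv[ade,adf,adj,adp,ady,aep,afj,amy,bdf,bdm,bdv,bdy,bej,bfy,bjy,bmy,dem,fmp,fmv,fpv,jmv,jpv] rk=22  ker:dep,dmy,mpv
b_1=(39−9)−22=8

b_1=8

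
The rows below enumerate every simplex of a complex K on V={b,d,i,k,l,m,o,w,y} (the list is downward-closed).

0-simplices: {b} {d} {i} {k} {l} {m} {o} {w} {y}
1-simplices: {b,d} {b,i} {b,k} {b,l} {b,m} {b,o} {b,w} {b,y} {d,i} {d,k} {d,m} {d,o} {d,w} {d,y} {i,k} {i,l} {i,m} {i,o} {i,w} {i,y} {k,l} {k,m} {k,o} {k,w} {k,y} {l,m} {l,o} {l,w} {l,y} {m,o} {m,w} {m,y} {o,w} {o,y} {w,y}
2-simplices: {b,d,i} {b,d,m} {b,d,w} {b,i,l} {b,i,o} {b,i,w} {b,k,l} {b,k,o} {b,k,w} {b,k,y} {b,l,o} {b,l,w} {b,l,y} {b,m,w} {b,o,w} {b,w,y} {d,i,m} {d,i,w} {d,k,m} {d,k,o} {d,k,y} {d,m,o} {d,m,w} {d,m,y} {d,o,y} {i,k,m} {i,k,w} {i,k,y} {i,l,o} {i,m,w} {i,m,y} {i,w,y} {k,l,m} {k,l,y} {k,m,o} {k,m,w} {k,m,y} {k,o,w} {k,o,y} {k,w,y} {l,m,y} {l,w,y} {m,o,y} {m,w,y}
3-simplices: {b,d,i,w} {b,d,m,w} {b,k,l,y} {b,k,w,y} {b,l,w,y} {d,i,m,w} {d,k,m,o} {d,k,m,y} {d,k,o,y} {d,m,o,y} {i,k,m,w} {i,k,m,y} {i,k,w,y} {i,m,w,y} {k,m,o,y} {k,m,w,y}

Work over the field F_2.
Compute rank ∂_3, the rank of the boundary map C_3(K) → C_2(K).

n_0=9 n_1=35 n_2=44 n_3=16  [Z2]
∂1: piv[bd,bi,bk,bl,bm,bo,bw,by] rk=8  ker:di,dk,dm,do,dw,dy,ik,il,im,io,iw,iy,kl,km,ko,kw,ky,lm,lo,lw,ly,mo,mw,my,ow,oy,wy
∂2: piv[bdi,bdm,bdw,bil,bio,biw,bkl,bko,bkw,bky,blo,blw,bly,bmw,bow,bwy,dim,dkm,dko,dky,dmo,dmy,doy,ikm,ikw,iky,klm] rk=27  ker:diw,dmw,ilo,imw,imy,iwy,kly,kmo,kmw,kmy,kow,koy,kwy,lmy,lwy,moy,mwy
∂3: piv[bdiw,bdmw,bkly,bkwy,blwy,dimw,dkmo,dkmy,dkoy,dmoy,ikmw,ikmy,ikwy,imwy] rk=14  ker:kmoy,kmwy
rk∂_3=14

rank∂_3=14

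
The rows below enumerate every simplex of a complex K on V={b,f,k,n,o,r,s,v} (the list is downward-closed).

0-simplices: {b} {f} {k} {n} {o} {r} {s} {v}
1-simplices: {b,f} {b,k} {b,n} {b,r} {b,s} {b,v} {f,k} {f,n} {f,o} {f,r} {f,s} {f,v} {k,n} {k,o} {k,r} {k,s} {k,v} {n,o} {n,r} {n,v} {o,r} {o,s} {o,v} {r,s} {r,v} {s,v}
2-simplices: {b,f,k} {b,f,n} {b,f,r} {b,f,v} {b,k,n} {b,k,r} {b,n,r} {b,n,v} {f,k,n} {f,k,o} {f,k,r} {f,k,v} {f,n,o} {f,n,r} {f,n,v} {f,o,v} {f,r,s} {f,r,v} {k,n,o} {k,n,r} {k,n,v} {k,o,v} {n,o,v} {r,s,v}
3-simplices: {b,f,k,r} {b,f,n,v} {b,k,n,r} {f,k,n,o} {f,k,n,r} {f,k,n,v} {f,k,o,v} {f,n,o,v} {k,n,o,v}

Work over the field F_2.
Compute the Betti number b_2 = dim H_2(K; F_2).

b_2=1

n_0=8 n_1=26 n_2=24 n_3=9  [Z2]
∂1: piv[bf,bk,bn,br,bs,bv,fo] rk=7  ker:fk,fn,fr,fs,fv,kn,ko,kr,ks,kv,no,nr,nv,or,os,ov,rs,rv,sv
∂2: piv[bfk,bfn,bfr,bfv,bkn,bkr,bnr,bnv,fko,fkv,fno,fov,frs,frv,rsv] rk=15  ker:fkn,fkr,fnr,fnv,kno,knr,knv,kov,nov
∂3: piv[bfkr,bfnv,bknr,fkno,fknr,fknv,fkov,fnov] rk=8  ker:knov
b_2=(24−15)−8=1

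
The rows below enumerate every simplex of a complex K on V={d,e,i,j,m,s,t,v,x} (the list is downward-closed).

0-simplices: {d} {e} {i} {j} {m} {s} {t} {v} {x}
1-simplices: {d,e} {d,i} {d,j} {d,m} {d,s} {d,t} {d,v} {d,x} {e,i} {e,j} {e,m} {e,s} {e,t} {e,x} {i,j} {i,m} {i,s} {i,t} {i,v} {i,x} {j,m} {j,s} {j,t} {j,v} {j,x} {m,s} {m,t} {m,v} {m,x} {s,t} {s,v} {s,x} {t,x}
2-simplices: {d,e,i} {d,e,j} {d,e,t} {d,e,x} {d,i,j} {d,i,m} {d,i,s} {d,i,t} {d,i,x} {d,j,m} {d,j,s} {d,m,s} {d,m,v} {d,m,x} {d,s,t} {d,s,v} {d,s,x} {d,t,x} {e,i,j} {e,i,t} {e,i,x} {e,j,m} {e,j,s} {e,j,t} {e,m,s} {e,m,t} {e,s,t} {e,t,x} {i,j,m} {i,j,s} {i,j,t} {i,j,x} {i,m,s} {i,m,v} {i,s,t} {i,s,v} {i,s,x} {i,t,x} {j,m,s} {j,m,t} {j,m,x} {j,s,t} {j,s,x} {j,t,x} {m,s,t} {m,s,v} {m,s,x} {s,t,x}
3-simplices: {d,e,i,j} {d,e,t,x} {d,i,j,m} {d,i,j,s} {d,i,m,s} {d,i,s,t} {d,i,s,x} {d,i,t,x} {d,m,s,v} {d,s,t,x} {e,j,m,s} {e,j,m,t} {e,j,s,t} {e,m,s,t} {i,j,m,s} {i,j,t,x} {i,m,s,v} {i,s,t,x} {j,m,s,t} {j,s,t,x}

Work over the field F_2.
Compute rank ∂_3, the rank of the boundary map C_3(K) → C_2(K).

rank∂_3=18

n_0=9 n_1=33 n_2=48 n_3=20  [Z2]
∂1: piv[de,di,dj,dm,ds,dt,dv,dx] rk=8  ker:ei,ej,em,es,et,ex,ij,im,is,it,iv,ix,jm,js,jt,jv,jx,ms,mt,mv,mx,st,sv,sx,tx
∂2: piv[dei,dej,det,dex,dij,dim,dis,dit,dix,djm,djs,dms,dmv,dmx,dst,dsv,dsx,dtx,ejm,ejs,ejt,emt,ijx,imv] rk=24  ker:eij,eit,eix,ems,est,etx,ijm,ijs,ijt,ims,ist,isv,isx,itx,jms,jmt,jmx,jst,jsx,jtx,mst,msv,msx,stx
∂3: piv[deij,detx,dijm,dijs,dims,dist,disx,ditx,dmsv,dstx,ejms,ejmt,ejst,emst,ijms,ijtx,imsv,jstx] rk=18  ker:istx,jmst
rk∂_3=18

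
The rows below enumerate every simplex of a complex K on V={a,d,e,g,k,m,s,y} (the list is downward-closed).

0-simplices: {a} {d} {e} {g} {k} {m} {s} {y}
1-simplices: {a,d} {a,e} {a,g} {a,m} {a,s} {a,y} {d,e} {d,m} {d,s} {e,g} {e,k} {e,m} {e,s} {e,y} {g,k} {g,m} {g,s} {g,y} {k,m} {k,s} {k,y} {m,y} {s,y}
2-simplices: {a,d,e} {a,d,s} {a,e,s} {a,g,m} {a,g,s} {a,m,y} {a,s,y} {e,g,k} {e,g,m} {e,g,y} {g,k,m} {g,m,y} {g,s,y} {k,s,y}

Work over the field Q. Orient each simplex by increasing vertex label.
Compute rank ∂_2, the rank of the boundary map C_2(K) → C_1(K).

rank∂_2=13

n_0=8 n_1=23 n_2=14  [Q]
∂1: piv[ad,ae,ag,am,as,ay,ek] rk=7  ker:de,dm,ds,eg,em,es,ey,gk,gm,gs,gy,km,ks,ky,my,sy
∂2: piv[ade,ads,aes,agm,ags,amy,asy,egk,egm,egy,gkm,gmy,ksy] rk=13  ker:gsy
rk∂_2=13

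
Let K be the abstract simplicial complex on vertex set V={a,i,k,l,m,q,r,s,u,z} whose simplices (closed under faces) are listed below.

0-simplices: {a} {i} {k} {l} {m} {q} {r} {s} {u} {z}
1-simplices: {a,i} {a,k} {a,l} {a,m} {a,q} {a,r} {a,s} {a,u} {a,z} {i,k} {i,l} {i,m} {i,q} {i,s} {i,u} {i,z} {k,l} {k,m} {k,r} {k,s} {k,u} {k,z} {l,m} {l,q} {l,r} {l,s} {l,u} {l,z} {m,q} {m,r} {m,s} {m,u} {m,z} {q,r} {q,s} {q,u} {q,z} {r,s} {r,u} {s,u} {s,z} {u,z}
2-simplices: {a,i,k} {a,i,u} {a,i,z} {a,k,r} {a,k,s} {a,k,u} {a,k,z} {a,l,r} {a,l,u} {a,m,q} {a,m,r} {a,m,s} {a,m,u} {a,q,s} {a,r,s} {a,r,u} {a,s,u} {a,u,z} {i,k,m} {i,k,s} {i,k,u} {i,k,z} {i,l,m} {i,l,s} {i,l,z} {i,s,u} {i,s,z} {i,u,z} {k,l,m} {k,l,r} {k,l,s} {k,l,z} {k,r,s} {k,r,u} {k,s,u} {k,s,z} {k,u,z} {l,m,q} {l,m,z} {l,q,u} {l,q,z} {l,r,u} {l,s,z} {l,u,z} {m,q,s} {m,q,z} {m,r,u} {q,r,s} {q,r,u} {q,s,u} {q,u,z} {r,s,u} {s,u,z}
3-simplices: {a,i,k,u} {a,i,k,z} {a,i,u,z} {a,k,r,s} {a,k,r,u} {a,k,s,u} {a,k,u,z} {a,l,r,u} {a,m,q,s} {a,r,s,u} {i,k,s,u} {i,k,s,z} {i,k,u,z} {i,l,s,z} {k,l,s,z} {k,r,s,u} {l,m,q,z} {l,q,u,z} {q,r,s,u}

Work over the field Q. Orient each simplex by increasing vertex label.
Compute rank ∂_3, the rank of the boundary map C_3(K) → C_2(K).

n_0=10 n_1=42 n_2=53 n_3=19  [Q]
∂1: piv[ai,ak,al,am,aq,ar,as,au,az] rk=9  ker:ik,il,im,iq,is,iu,iz,kl,km,kr,ks,ku,kz,lm,lq,lr,ls,lu,lz,mq,mr,ms,mu,mz,qr,qs,qu,qz,rs,ru,su,sz,uz
∂2: piv[aik,aiu,aiz,akr,aks,aku,akz,alr,alu,amq,amr,ams,amu,aqs,ars,aru,asu,auz,ikm,iks,ilm,ils,ilz,isz,klm,klr,lmq,lmz,lqu,lqz,qrs,qru] rk=32  ker:iku,ikz,isu,iuz,kls,klz,krs,kru,ksu,ksz,kuz,lru,lsz,luz,mqs,mqz,mru,qsu,quz,rsu,suz
∂3: piv[aiku,aikz,aiuz,akrs,akru,aksu,akuz,alru,amqs,arsu,iksu,iksz,ilsz,klsz,lmqz,lquz,qrsu] rk=17  ker:ikuz,krsu
rk∂_3=17

rank∂_3=17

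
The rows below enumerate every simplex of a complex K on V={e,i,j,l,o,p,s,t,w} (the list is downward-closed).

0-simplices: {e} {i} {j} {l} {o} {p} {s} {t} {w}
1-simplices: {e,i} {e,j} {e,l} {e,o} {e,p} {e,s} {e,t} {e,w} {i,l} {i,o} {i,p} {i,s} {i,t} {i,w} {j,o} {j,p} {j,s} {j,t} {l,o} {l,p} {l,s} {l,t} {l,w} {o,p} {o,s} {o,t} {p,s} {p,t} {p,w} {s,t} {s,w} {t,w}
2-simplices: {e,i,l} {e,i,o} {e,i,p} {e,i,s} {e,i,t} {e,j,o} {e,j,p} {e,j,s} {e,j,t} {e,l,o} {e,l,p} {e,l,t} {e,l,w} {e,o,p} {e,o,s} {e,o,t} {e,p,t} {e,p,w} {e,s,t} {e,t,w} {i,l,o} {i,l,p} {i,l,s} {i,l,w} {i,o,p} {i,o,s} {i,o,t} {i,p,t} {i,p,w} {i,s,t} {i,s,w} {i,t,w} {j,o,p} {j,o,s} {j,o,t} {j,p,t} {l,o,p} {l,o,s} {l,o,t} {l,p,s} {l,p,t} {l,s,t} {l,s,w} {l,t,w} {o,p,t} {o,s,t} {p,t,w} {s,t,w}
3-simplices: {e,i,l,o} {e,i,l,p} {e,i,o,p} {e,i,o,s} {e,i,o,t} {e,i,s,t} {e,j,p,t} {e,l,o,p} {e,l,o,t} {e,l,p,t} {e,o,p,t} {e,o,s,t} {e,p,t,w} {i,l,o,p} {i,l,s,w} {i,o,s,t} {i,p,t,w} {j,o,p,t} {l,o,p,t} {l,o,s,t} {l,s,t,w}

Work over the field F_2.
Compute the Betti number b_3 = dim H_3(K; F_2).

b_3=3

n_0=9 n_1=32 n_2=48 n_3=21  [Z2]
∂1: piv[ei,ej,el,eo,ep,es,et,ew] rk=8  ker:il,io,ip,is,it,iw,jo,jp,js,jt,lo,lp,ls,lt,lw,op,os,ot,ps,pt,pw,st,sw,tw
∂2: piv[eil,eio,eip,eis,eit,ejo,ejp,ejs,ejt,elo,elp,elt,elw,eop,eos,eot,ept,epw,est,etw,ils,ilw,isw,lps] rk=24  ker:ilo,ilp,iop,ios,iot,ipt,ipw,ist,itw,jop,jos,jot,jpt,lop,los,lot,lpt,lst,lsw,ltw,opt,ost,ptw,stw
∂3: piv[eilo,eilp,eiop,eios,eiot,eist,ejpt,elop,elot,elpt,eopt,eost,eptw,ilsw,iptw,jopt,lost,lstw] rk=18  ker:ilop,iost,lopt
b_3=(21−18)−0=3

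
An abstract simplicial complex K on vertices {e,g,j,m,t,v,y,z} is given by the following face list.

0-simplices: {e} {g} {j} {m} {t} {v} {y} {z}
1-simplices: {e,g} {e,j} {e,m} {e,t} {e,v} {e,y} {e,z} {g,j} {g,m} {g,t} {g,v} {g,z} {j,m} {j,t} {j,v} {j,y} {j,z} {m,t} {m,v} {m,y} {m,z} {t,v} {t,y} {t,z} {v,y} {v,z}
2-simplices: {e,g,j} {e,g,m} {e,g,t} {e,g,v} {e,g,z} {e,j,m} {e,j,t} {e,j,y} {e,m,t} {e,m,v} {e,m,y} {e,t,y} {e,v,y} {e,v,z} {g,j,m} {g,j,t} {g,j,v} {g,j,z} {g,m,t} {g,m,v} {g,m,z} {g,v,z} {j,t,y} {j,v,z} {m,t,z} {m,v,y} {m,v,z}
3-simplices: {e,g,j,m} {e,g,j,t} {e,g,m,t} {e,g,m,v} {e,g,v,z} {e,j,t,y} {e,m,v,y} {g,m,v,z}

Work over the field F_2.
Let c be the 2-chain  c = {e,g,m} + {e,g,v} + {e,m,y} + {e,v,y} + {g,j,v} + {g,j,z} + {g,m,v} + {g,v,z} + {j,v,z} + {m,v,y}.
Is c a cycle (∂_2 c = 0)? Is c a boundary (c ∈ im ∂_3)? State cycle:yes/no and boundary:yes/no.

cycle:yes boundary:no

n_0=8 n_1=26 n_2=27 n_3=8  [Z2]
∂1: piv[eg,ej,em,et,ev,ey,ez] rk=7  ker:gj,gm,gt,gv,gz,jm,jt,jv,jy,jz,mt,mv,my,mz,tv,ty,tz,vy,vz
∂2: piv[egj,egm,egt,egv,egz,ejm,ejt,ejy,emt,emv,emy,ety,evy,evz,gjv,gjz,gmz,mtz] rk=18  ker:gjm,gjt,gmt,gmv,gvz,jty,jvz,mvy,mvz
∂3: piv[egjm,egjt,egmt,egmv,egvz,ejty,emvy,gmvz] rk=8
∂2c = 0
c vs im∂3: residual ≠ 0 ⇒ not boundary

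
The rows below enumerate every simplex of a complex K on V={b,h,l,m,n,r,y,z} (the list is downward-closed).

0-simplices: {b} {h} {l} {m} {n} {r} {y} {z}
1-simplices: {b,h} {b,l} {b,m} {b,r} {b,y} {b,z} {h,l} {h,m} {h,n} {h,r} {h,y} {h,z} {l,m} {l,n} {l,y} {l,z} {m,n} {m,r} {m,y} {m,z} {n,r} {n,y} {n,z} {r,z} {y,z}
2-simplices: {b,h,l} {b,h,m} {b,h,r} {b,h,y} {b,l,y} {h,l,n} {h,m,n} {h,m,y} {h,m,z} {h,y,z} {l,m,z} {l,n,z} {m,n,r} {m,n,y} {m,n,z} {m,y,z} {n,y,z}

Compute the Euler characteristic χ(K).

χ(K)=0

n_0=8 n_1=25 n_2=17
χ=+8−25+17=0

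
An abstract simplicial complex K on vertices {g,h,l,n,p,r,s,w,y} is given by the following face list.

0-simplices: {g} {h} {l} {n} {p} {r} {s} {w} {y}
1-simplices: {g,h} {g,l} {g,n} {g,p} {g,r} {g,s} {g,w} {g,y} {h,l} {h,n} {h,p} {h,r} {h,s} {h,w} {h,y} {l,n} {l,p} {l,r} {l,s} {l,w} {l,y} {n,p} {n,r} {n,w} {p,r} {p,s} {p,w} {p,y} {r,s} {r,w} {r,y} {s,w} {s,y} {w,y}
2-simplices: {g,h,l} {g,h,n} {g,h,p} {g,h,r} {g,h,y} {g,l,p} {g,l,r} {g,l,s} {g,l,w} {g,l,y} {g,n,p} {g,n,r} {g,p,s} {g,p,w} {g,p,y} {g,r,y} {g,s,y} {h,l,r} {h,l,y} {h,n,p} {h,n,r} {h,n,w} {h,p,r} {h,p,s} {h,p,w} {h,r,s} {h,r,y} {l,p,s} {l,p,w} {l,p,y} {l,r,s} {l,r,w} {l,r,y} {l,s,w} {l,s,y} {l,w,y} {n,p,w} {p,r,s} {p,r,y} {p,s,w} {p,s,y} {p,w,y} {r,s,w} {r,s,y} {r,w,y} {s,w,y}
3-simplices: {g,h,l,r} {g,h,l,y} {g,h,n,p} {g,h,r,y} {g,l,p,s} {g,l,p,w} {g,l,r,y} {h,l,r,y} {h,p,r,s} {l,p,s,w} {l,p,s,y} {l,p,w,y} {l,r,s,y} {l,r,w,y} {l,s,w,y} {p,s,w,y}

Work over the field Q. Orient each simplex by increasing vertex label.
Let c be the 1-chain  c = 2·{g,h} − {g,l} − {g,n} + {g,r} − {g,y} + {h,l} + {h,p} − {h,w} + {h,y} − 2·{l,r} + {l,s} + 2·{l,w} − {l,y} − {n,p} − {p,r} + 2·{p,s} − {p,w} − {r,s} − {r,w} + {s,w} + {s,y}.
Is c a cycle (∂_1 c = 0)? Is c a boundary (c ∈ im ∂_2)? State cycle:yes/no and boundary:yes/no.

cycle:yes boundary:yes

n_0=9 n_1=34 n_2=46 n_3=16  [Q]
∂1: piv[gh,gl,gn,gp,gr,gs,gw,gy] rk=8  ker:hl,hn,hp,hr,hs,hw,hy,ln,lp,lr,ls,lw,ly,np,nr,nw,pr,ps,pw,py,rs,rw,ry,sw,sy,wy
∂2: piv[ghl,ghn,ghp,ghr,ghy,glp,glr,gls,glw,gly,gnp,gnr,gps,gpw,gpy,gry,gsy,hnw,hpr,hps,hpw,hrs,lrw,lsw,lwy] rk=25  ker:hlr,hly,hnp,hnr,hry,lps,lpw,lpy,lrs,lry,lsy,npw,prs,pry,psw,psy,pwy,rsw,rsy,rwy,swy
∂3: piv[ghlr,ghly,ghnp,ghry,glps,glpw,glry,hprs,lpsw,lpsy,lpwy,lrsy,lrwy,lswy] rk=14  ker:hlry,pswy
∂1c = 0
c vs im∂2: reduces to 0 ⇒ boundary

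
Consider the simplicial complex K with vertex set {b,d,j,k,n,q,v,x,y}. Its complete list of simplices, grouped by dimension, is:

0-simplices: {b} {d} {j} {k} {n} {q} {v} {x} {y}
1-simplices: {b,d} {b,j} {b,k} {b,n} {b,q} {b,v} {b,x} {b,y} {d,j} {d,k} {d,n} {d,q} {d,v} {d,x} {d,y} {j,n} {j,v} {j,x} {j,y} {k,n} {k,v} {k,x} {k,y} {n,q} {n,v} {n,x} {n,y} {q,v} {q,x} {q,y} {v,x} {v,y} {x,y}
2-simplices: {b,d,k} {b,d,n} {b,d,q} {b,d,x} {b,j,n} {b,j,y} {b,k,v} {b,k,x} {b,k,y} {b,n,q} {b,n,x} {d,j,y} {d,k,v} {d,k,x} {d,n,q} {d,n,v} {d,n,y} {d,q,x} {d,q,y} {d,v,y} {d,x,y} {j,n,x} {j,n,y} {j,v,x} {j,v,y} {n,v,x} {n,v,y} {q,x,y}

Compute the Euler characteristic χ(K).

n_0=9 n_1=33 n_2=28
χ=+9−33+28=4

χ(K)=4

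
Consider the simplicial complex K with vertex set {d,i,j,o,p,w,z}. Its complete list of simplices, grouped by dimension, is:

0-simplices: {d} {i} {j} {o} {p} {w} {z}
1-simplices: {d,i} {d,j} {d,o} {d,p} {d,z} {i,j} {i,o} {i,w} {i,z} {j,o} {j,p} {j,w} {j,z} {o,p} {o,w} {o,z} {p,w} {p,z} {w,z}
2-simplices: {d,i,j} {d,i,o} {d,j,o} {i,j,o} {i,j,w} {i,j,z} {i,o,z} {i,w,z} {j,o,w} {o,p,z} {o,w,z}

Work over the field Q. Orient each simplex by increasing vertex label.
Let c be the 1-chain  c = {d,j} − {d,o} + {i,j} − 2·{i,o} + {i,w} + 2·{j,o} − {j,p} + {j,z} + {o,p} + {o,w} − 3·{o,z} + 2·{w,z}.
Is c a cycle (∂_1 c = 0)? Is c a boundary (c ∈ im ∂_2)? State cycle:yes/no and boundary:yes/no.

cycle:yes boundary:no

n_0=7 n_1=19 n_2=11  [Q]
∂1: piv[di,dj,do,dp,dz,iw] rk=6  ker:ij,io,iz,jo,jp,jw,jz,op,ow,oz,pw,pz,wz
∂2: piv[dij,dio,djo,ijw,ijz,ioz,iwz,jow,opz] rk=9  ker:ijo,owz
∂1c = 0
c vs im∂2: residual ≠ 0 ⇒ not boundary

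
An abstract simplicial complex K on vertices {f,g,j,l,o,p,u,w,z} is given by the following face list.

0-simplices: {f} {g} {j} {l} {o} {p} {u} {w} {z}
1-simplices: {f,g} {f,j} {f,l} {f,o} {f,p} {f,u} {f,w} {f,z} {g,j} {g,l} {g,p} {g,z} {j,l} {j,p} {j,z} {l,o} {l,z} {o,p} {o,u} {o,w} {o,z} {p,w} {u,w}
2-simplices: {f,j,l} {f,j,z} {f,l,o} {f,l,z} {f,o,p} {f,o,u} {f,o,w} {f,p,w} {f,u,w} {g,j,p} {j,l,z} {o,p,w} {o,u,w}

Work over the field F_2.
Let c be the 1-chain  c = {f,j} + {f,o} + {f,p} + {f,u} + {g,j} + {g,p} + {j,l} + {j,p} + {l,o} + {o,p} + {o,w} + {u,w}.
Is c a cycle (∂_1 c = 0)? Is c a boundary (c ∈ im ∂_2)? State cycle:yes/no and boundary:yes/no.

cycle:yes boundary:yes

n_0=9 n_1=23 n_2=13  [Z2]
∂1: piv[fg,fj,fl,fo,fp,fu,fw,fz] rk=8  ker:gj,gl,gp,gz,jl,jp,jz,lo,lz,op,ou,ow,oz,pw,uw
∂2: piv[fjl,fjz,flo,flz,fop,fou,fow,fpw,fuw,gjp] rk=10  ker:jlz,opw,ouw
∂1c = 0
c vs im∂2: reduces to 0 ⇒ boundary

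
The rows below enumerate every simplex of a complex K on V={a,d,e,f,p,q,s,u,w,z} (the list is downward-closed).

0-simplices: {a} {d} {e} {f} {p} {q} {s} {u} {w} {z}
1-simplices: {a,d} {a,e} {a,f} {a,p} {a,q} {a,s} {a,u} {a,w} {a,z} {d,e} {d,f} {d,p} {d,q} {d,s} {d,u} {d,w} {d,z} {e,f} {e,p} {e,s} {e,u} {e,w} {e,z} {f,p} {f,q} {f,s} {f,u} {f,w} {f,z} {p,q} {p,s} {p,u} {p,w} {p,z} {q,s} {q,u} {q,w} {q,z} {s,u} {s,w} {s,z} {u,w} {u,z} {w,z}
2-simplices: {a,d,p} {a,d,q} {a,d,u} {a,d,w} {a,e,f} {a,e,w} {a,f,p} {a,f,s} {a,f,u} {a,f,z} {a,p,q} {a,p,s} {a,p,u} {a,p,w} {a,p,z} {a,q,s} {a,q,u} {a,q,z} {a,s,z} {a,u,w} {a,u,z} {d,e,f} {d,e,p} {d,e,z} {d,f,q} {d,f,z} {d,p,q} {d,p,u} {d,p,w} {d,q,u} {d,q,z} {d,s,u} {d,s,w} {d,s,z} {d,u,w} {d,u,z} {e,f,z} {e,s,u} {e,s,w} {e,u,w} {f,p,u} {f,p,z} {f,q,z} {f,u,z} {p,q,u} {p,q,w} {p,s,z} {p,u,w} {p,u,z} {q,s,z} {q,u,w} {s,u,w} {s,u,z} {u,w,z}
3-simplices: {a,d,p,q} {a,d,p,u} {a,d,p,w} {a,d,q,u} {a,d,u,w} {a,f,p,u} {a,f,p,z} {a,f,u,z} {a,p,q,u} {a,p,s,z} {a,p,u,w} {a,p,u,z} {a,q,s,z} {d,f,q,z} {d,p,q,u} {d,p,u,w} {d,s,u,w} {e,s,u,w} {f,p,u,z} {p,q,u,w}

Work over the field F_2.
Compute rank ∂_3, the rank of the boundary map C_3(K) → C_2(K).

rank∂_3=17

n_0=10 n_1=44 n_2=54 n_3=20  [Z2]
∂1: piv[ad,ae,af,ap,aq,as,au,aw,az] rk=9  ker:de,df,dp,dq,ds,du,dw,dz,ef,ep,es,eu,ew,ez,fp,fq,fs,fu,fw,fz,pq,ps,pu,pw,pz,qs,qu,qw,qz,su,sw,sz,uw,uz,wz
∂2: piv[adp,adq,adu,adw,aef,aew,afp,afs,afu,afz,apq,aps,apu,apw,apz,aqs,aqu,aqz,asz,auw,auz,def,dep,dez,dfq,dfz,dqz,dsu,dsw,dsz,esu,esw,pqw,uwz] rk=34  ker:dpq,dpu,dpw,dqu,duw,duz,efz,euw,fpu,fpz,fqz,fuz,pqu,psz,puw,puz,qsz,quw,suw,suz
∂3: piv[adpq,adpu,adpw,adqu,aduw,afpu,afpz,afuz,apqu,apsz,apuw,apuz,aqsz,dfqz,dsuw,esuw,pquw] rk=17  ker:dpqu,dpuw,fpuz
rk∂_3=17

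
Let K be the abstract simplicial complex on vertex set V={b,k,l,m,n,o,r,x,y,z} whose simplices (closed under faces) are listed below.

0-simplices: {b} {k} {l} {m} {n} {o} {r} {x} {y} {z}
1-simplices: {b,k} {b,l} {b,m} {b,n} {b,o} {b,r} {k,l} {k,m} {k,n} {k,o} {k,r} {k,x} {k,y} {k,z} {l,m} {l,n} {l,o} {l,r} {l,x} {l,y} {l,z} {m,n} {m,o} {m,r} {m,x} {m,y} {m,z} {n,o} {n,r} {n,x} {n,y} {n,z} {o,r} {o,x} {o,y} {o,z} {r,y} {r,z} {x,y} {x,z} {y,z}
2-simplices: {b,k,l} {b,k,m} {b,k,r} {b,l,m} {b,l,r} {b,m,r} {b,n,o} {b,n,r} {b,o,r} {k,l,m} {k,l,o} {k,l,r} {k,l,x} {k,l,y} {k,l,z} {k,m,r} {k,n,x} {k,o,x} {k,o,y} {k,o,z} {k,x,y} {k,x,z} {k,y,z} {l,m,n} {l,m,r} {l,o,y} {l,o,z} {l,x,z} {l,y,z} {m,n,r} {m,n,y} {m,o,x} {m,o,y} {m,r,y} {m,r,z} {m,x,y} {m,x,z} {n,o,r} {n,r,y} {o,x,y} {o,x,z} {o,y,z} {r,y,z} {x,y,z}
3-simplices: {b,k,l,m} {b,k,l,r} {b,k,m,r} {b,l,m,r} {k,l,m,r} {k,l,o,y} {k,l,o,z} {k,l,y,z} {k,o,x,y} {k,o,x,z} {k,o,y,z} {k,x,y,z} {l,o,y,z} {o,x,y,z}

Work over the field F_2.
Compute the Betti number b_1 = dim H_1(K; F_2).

b_1=4

n_0=10 n_1=41 n_2=44 n_3=14  [Z2]
∂1: piv[bk,bl,bm,bn,bo,br,kx,ky,kz] rk=9  ker:kl,km,kn,ko,kr,lm,ln,lo,lr,lx,ly,lz,mn,mo,mr,mx,my,mz,no,nr,nx,ny,nz,or,ox,oy,oz,ry,rz,xy,xz,yz
∂2: piv[bkl,bkm,bkr,blm,blr,bmr,bno,bnr,bor,klo,klx,kly,klz,knx,kox,koy,koz,kxy,kxz,kyz,lmn,mnr,mny,mox,moy,mry,mrz,mxz] rk=28  ker:klm,klr,kmr,lmr,loy,loz,lxz,lyz,mxy,nor,nry,oxy,oxz,oyz,ryz,xyz
∂3: piv[bklm,bklr,bkmr,blmr,kloy,kloz,klyz,koxy,koxz,koyz,kxyz] rk=11  ker:klmr,loyz,oxyz
b_1=(41−9)−28=4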